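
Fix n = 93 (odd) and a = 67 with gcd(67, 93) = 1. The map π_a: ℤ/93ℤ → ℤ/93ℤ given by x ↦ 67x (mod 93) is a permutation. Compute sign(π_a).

+1

Orbit of 1 under x↦67x: [1, 67, 25]… (length divides ord_93(67)).
The orbit structure of x ↦ 67x mod 93: 33 orbits of sizes [3, 3, 3, 3, 3, 3, 3, 3, 3, 3, 3, 3, 3, 3, 3, 3, 3, 3, 3, 3, 3, 3, 3, 3, 3, 3, 3, 3, 3, 3, 1, 1, 1].
33 cycles on 93: each ℓ→(−1)^(ℓ−1), product (−1)^60 = +1.
Zolotarev: (67|93) = +1, matching the cycle-count sign.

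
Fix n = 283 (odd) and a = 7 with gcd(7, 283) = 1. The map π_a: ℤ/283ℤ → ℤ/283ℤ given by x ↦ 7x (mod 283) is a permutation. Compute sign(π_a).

Orbit of 214 under x↦7x: [214, 83, 15, 105, 169, 51, 74]… (length divides ord_283(7)).
Cycle lengths of π_7 on ℤ/283ℤ: [141, 141, 1]; 3 cycles in total.
sign(π) = (−1)^{n − #cycles} = (−1)^{283−3} = (−1)^280 = +1.
Zolotarev: (7|283) = +1, matching the cycle-count sign.

+1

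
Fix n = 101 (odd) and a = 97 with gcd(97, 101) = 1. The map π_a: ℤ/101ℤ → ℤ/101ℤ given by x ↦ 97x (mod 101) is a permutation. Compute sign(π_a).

Start at x=52: 52 → 95 → 24 → 5 → 81 → 80 → 84 → … (one orbit).
Decompose π into cycles: lengths [25, 25, 25, 25, 1] (5 cycles, including the fixed point 0).
101 − 5 = 96 transpositions; sign(π) = (−1)^96 = +1.
Zolotarev: (97|101) = +1, matching the cycle-count sign.

+1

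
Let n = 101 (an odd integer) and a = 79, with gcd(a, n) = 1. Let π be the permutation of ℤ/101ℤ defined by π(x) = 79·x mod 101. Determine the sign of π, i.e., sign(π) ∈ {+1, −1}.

Orbit of 54 under x↦79x: [54, 24, 78, 1, 79, 80, 58]… (length divides ord_101(79)).
Decompose π into cycles: lengths [25, 25, 25, 25, 1] (5 cycles, including the fixed point 0).
101 − 5 = 96 transpositions; sign(π) = (−1)^96 = +1.

+1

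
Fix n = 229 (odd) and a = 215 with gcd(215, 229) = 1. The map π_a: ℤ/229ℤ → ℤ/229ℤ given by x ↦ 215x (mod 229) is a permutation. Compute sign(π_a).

+1

Orbit of 153 under x↦215x: [153, 148, 218, 154, 134, 185, 158]… (length divides ord_229(215)).
3 cycles of lengths [114, 114, 1].
229 − 3 = 226 transpositions; sign(π) = (−1)^226 = +1.
The Jacobi symbol (215|229) = +1 (Zolotarev) agrees.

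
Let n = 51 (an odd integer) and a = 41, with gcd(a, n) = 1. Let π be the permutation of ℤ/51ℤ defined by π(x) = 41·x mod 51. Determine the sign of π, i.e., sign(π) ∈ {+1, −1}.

+1

Trace 44: π^k(44) = [44, 19, 14, 13, 23, 25, 5] for k=0..6.
Cycle type of π: 16×3 + 2 + 1; total 5 cycles.
Σ(ℓ_i−1) = 51−5 = 46; sign = (−1)^46 = +1.
Zolotarev: (41|51) = +1, matching the cycle-count sign.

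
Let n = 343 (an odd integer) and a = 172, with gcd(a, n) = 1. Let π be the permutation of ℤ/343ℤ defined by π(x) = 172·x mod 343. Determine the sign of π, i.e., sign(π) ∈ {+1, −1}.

Trace 323: π^k(323) = [323, 333, 338, 169, 256, 128, 64] for k=0..6.
Decompose π into cycles: lengths [147, 147, 21, 21, 3, 3, 1] (7 cycles, including the fixed point 0).
Σ(ℓ_i−1) = 343−7 = 336; sign = (−1)^336 = +1.

+1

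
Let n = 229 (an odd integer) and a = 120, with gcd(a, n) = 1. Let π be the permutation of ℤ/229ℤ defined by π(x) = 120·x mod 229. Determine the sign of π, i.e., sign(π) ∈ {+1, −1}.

-1

Trace 123: π^k(123) = [123, 104, 114, 169, 128, 17, 208] for k=0..6.
Cycle lengths of π_120 on ℤ/229ℤ: [76, 76, 76, 1]; 4 cycles in total.
229 − 4 = 225 transpositions; sign(π) = (−1)^225 = -1.
Check: (120/229) = -1 by Zolotarev.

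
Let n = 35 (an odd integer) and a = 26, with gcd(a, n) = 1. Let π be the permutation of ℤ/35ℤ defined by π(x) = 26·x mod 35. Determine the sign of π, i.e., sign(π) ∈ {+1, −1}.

-1

Orbit of 6 under x↦26x: [6, 16, 31, 1, 26, 11]… (length divides ord_35(26)).
Cycle lengths of π_26 on ℤ/35ℤ: [6, 6, 6, 6, 6, 1, 1, 1, 1, 1]; 10 cycles in total.
10 cycles on 35: each ℓ→(−1)^(ℓ−1), product (−1)^25 = -1.
Zolotarev: (26|35) = -1, matching the cycle-count sign.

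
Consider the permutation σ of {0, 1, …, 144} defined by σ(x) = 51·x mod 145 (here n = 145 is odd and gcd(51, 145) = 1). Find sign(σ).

+1

Orbit of 51 under x↦51x: [51, 136, 121, 81, 71, 141, 86]… (length divides ord_145(51)).
Cycle type of π: 14×10 + 1×5; total 15 cycles.
Σ(ℓ_i−1) = 145−15 = 130; sign = (−1)^130 = +1.
(51|145)_J = +1 (Zolotarev's lemma cross-check).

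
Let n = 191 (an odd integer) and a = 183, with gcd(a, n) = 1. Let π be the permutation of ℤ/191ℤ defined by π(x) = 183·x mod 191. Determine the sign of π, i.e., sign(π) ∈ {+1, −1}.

Trace 116: π^k(116) = [116, 27, 166, 9, 119, 3, 167] for k=0..6.
2 cycles of lengths [190, 1].
2 cycles on 191: each ℓ→(−1)^(ℓ−1), product (−1)^189 = -1.

-1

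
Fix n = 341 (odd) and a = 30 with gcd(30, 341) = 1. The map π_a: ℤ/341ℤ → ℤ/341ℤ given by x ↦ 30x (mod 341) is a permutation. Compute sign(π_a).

Start at x=216: 216 → 1 → 30 → 218 → 61 → 125 → 340 → … (one orbit).
The orbit structure of x ↦ 30x mod 341: 47 orbits of sizes [10, 10, 10, 10, 10, 10, 10, 10, 10, 10, 10, 10, 10, 10, 10, 10, 10, 10, 10, 10, 10, 10, 10, 10, 10, 10, 10, 10, 10, 10, 10, 2, 2, 2, 2, 2, 2, 2, 2, 2, 2, 2, 2, 2, 2, 2, 1].
47 cycles on 341: each ℓ→(−1)^(ℓ−1), product (−1)^294 = +1.
The Jacobi symbol (30|341) = +1 (Zolotarev) agrees.

+1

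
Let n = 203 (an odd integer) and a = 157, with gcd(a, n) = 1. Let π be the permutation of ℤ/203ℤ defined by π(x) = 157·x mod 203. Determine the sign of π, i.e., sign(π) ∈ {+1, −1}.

+1

Trace 17: π^k(17) = [17, 30, 41, 144, 75, 1, 157] for k=0..6.
Cycle lengths of π_157 on ℤ/203ℤ: [12, 12, 12, 12, 12, 12, 12, 12, 12, 12, 12, 12, 12, 12, 6, 4, 4, 4, 4, 4, 4, 4, 1]; 23 cycles in total.
23 cycles on 203: each ℓ→(−1)^(ℓ−1), product (−1)^180 = +1.
Check: (157/203) = +1 by Zolotarev.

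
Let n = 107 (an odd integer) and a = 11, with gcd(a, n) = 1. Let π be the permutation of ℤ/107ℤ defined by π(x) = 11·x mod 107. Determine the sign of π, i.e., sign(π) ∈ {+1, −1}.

Orbit of 89 under x↦11x: [89, 16, 69, 10, 3, 33, 42]… (length divides ord_107(11)).
Decompose π into cycles: lengths [53, 53, 1] (3 cycles, including the fixed point 0).
3 cycles on 107: each ℓ→(−1)^(ℓ−1), product (−1)^104 = +1.

+1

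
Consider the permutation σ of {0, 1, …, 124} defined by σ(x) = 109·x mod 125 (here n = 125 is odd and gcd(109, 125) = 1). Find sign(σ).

Trace 51: π^k(51) = [51, 59, 56, 104, 86, 124, 16] for k=0..6.
Decompose π into cycles: lengths [50, 50, 10, 10, 2, 2, 1] (7 cycles, including the fixed point 0).
Σ(ℓ_i−1) = 125−7 = 118; sign = (−1)^118 = +1.

+1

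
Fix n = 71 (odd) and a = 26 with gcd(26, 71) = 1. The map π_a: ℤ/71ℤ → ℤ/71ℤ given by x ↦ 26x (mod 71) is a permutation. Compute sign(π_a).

-1

Start at x=30: 30 → 70 → 45 → 34 → 32 → 51 → 48 → … (one orbit).
π_26 has 6 disjoint cycles with lengths [14, 14, 14, 14, 14, 1] on {0,…,70}.
Σ(ℓ_i−1) = 71−6 = 65; sign = (−1)^65 = -1.
Zolotarev: (26|71) = -1, matching the cycle-count sign.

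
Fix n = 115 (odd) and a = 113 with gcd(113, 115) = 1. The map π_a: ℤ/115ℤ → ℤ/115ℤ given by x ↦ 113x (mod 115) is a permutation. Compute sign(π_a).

Orbit of 16 under x↦113x: [16, 83, 64, 102, 26, 63, 104]… (length divides ord_115(113)).
Cycle lengths of π_113 on ℤ/115ℤ: [44, 44, 22, 4, 1]; 5 cycles in total.
n − c = 115 − 5 = 110; sign = (−1)^110 = +1.

+1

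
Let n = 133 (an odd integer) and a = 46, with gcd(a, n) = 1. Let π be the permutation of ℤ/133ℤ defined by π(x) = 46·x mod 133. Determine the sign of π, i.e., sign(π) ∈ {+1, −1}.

Start at x=11: 11 → 107 → 1 → 46 → 121 → 113 → 11 (one orbit).
Decompose π into cycles: lengths [6, 6, 6, 6, 6, 6, 6, 6, 6, 6, 6, 6, 6, 6, 6, 6, 6, 6, 6, 6, 6, 3, 3, 1] (24 cycles, including the fixed point 0).
With 24 cycles on 133 points, sign = (−1)^{133−24} = -1.
The Jacobi symbol (46|133) = -1 (Zolotarev) agrees.

-1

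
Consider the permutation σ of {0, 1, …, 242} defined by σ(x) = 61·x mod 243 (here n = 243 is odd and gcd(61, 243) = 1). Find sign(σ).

Start at x=175: 175 → 226 → 178 → 166 → 163 → 223 → 238 → … (one orbit).
Cycle lengths of π_61 on ℤ/243ℤ: [81, 81, 27, 27, 9, 9, 3, 3, 1, 1, 1]; 11 cycles in total.
243 − 11 = 232 transpositions; sign(π) = (−1)^232 = +1.

+1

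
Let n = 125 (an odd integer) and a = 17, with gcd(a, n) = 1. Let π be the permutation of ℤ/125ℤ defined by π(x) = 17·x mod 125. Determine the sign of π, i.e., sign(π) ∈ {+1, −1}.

Orbit of 54 under x↦17x: [54, 43, 106, 52, 9, 28, 101]… (length divides ord_125(17)).
π_17 has 4 disjoint cycles with lengths [100, 20, 4, 1] on {0,…,124}.
With 4 cycles on 125 points, sign = (−1)^{125−4} = -1.
The Jacobi symbol (17|125) = -1 (Zolotarev) agrees.

-1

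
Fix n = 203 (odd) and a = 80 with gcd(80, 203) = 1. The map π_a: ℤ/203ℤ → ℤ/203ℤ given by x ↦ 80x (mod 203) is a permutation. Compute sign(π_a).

Orbit of 178 under x↦80x: [178, 30, 167, 165, 5, 197, 129]… (length divides ord_203(80)).
Cycle lengths of π_80 on ℤ/203ℤ: [42, 42, 42, 42, 14, 14, 6, 1]; 8 cycles in total.
203 − 8 = 195 transpositions; sign(π) = (−1)^195 = -1.
Via Zolotarev, sign(π_{80}) = (80|203) = -1.

-1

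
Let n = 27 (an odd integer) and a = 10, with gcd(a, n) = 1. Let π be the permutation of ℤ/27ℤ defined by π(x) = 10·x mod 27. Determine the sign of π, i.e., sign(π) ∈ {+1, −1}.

+1

Orbit of 19 under x↦10x: [19, 1, 10]… (length divides ord_27(10)).
Cycle lengths of π_10 on ℤ/27ℤ: [3, 3, 3, 3, 3, 3, 1, 1, 1, 1, 1, 1, 1, 1, 1]; 15 cycles in total.
27 − 15 = 12 transpositions; sign(π) = (−1)^12 = +1.
The Jacobi symbol (10|27) = +1 (Zolotarev) agrees.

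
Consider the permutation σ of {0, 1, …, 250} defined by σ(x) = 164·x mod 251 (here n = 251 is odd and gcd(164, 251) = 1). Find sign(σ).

+1

Orbit of 209 under x↦164x: [209, 140, 119, 189, 123, 92, 28]… (length divides ord_251(164)).
The orbit structure of x ↦ 164x mod 251: 3 orbits of sizes [125, 125, 1].
Σ(ℓ_i−1) = 251−3 = 248; sign = (−1)^248 = +1.
Zolotarev: (164|251) = +1, matching the cycle-count sign.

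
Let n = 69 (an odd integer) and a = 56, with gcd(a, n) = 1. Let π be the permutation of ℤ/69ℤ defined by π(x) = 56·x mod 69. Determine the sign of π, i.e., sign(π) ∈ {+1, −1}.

Trace 49: π^k(49) = [49, 53, 1, 56, 31, 11, 64] for k=0..6.
5 cycles of lengths [22, 22, 22, 2, 1].
5 cycles on 69: each ℓ→(−1)^(ℓ−1), product (−1)^64 = +1.

+1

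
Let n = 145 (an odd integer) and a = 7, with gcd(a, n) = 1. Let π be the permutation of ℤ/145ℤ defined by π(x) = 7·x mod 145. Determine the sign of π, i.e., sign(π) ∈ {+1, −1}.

-1

Orbit of 139 under x↦7x: [139, 103, 141, 117, 94, 78, 111]… (length divides ord_145(7)).
The orbit structure of x ↦ 7x mod 145: 10 orbits of sizes [28, 28, 28, 28, 7, 7, 7, 7, 4, 1].
145 − 10 = 135 transpositions; sign(π) = (−1)^135 = -1.
Zolotarev: (7|145) = -1, matching the cycle-count sign.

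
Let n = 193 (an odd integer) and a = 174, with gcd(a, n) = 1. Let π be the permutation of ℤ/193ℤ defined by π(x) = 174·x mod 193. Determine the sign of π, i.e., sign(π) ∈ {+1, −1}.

-1

Trace 132: π^k(132) = [132, 1, 174, 168, 89, 46, 91] for k=0..6.
Decompose π into cycles: lengths [192, 1] (2 cycles, including the fixed point 0).
n − c = 193 − 2 = 191; sign = (−1)^191 = -1.
(174|193)_J = -1 (Zolotarev's lemma cross-check).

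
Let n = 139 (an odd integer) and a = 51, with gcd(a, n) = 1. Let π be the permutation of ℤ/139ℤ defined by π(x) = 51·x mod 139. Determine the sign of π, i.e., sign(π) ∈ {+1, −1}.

Orbit of 86 under x↦51x: [86, 77, 35, 117, 129, 46, 122]… (length divides ord_139(51)).
The orbit structure of x ↦ 51x mod 139: 3 orbits of sizes [69, 69, 1].
3 cycles on 139: each ℓ→(−1)^(ℓ−1), product (−1)^136 = +1.

+1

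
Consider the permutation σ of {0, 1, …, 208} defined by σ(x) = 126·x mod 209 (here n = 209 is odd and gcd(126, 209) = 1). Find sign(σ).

-1

Orbit of 122 under x↦126x: [122, 115, 69, 125, 75, 45, 27]… (length divides ord_209(126)).
12 cycles of lengths [30, 30, 30, 30, 30, 30, 6, 6, 6, 5, 5, 1].
Σ(ℓ_i−1) = 209−12 = 197; sign = (−1)^197 = -1.
The Jacobi symbol (126|209) = -1 (Zolotarev) agrees.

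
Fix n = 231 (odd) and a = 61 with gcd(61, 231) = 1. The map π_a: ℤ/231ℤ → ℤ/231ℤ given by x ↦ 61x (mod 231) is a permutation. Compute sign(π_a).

Orbit of 94 under x↦61x: [94, 190, 40, 130, 76, 16, 52]… (length divides ord_231(61)).
Cycle type of π: 30×6 + 10×3 + 6×3 + 1×3; total 15 cycles.
Σ(ℓ_i−1) = 231−15 = 216; sign = (−1)^216 = +1.
Zolotarev: (61|231) = +1, matching the cycle-count sign.

+1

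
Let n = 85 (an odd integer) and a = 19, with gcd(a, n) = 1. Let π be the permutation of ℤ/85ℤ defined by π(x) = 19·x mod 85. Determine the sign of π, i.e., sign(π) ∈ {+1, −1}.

Orbit of 16 under x↦19x: [16, 49, 81, 9, 1, 19, 21]… (length divides ord_85(19)).
Decompose π into cycles: lengths [8, 8, 8, 8, 8, 8, 8, 8, 8, 8, 2, 2, 1] (13 cycles, including the fixed point 0).
sign(π) = (−1)^{n − #cycles} = (−1)^{85−13} = (−1)^72 = +1.
Zolotarev: (19|85) = +1, matching the cycle-count sign.

+1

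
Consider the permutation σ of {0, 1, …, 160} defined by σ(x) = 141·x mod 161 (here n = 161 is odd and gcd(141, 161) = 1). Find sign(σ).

+1

Start at x=85: 85 → 71 → 29 → 64 → 8 → 1 → 141 → … (one orbit).
21 cycles of lengths [11, 11, 11, 11, 11, 11, 11, 11, 11, 11, 11, 11, 11, 11, 1, 1, 1, 1, 1, 1, 1].
Σ(ℓ_i−1) = 161−21 = 140; sign = (−1)^140 = +1.
Via Zolotarev, sign(π_{141}) = (141|161) = +1.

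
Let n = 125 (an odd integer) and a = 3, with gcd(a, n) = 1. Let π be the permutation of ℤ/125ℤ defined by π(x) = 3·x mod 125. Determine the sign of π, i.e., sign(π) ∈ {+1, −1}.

Start at x=53: 53 → 34 → 102 → 56 → 43 → 4 → 12 → … (one orbit).
π_3 has 4 disjoint cycles with lengths [100, 20, 4, 1] on {0,…,124}.
Σ(ℓ_i−1) = 125−4 = 121; sign = (−1)^121 = -1.
The Jacobi symbol (3|125) = -1 (Zolotarev) agrees.

-1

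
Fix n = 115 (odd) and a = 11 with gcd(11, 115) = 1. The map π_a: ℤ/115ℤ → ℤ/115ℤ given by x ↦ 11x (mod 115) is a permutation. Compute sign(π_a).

-1

Start at x=81: 81 → 86 → 26 → 56 → 41 → 106 → 16 → … (one orbit).
Cycle lengths of π_11 on ℤ/115ℤ: [22, 22, 22, 22, 22, 1, 1, 1, 1, 1]; 10 cycles in total.
sign(π) = (−1)^{n − #cycles} = (−1)^{115−10} = (−1)^105 = -1.
Check: (11/115) = -1 by Zolotarev.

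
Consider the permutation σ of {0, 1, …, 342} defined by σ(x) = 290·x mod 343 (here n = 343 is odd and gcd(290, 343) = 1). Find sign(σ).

Trace 31: π^k(31) = [31, 72, 300, 221, 292, 302, 115] for k=0..6.
π_290 has 4 disjoint cycles with lengths [294, 42, 6, 1] on {0,…,342}.
sign(π) = (−1)^{n − #cycles} = (−1)^{343−4} = (−1)^339 = -1.

-1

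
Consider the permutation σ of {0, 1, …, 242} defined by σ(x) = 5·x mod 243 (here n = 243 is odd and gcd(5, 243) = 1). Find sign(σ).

-1

Orbit of 176 under x↦5x: [176, 151, 26, 130, 164, 91, 212]… (length divides ord_243(5)).
Cycle lengths of π_5 on ℤ/243ℤ: [162, 54, 18, 6, 2, 1]; 6 cycles in total.
sign(π) = (−1)^{n − #cycles} = (−1)^{243−6} = (−1)^237 = -1.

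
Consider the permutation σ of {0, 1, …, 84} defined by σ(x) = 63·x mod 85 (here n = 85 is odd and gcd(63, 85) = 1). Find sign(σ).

+1

Orbit of 1 under x↦63x: [1, 63, 59, 62, 81, 3, 19]… (length divides ord_85(63)).
7 cycles of lengths [16, 16, 16, 16, 16, 4, 1].
7 cycles on 85: each ℓ→(−1)^(ℓ−1), product (−1)^78 = +1.
(63|85)_J = +1 (Zolotarev's lemma cross-check).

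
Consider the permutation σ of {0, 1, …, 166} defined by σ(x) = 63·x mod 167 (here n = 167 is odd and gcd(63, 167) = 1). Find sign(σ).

Start at x=75: 75 → 49 → 81 → 93 → 14 → 47 → 122 → … (one orbit).
Cycle type of π: 83×2 + 1; total 3 cycles.
sign(π) = (−1)^{n − #cycles} = (−1)^{167−3} = (−1)^164 = +1.
The Jacobi symbol (63|167) = +1 (Zolotarev) agrees.

+1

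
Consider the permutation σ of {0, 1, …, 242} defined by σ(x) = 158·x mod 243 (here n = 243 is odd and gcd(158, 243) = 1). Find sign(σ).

Trace 145: π^k(145) = [145, 68, 52, 197, 22, 74, 28] for k=0..6.
π_158 has 6 disjoint cycles with lengths [162, 54, 18, 6, 2, 1] on {0,…,242}.
With 6 cycles on 243 points, sign = (−1)^{243−6} = -1.

-1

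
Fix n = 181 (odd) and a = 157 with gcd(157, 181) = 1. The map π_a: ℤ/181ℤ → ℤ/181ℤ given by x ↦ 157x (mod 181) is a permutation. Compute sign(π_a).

-1

Start at x=18: 18 → 111 → 51 → 43 → 54 → 152 → 153 → … (one orbit).
π_157 has 2 disjoint cycles with lengths [180, 1] on {0,…,180}.
Σ(ℓ_i−1) = 181−2 = 179; sign = (−1)^179 = -1.
Via Zolotarev, sign(π_{157}) = (157|181) = -1.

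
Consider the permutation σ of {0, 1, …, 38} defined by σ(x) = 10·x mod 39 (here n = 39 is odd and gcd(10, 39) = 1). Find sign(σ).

Orbit of 22 under x↦10x: [22, 25, 16, 4, 1, 10]… (length divides ord_39(10)).
9 cycles of lengths [6, 6, 6, 6, 6, 6, 1, 1, 1].
sign(π) = (−1)^{n − #cycles} = (−1)^{39−9} = (−1)^30 = +1.
Via Zolotarev, sign(π_{10}) = (10|39) = +1.

+1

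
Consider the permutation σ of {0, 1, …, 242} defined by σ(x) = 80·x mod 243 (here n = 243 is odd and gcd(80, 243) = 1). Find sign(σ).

-1

Start at x=242: 242 → 163 → 161 → 1 → 80 → 82 → 242 (one orbit).
Decompose π into cycles: lengths [6, 6, 6, 6, 6, 6, 6, 6, 6, 6, 6, 6, 6, 6, 6, 6, 6, 6, 6, 6, 6, 6, 6, 6, 6, 6, 6, 2, 2, 2, 2, 2, 2, 2, 2, 2, 2, 2, 2, 2, 2, 2, 2, 2, 2, 2, 2, 2, 2, 2, 2, 2, 2, 2, 2, 2, 2, 2, 2, 2, 2, 2, 2, 2, 2, 2, 2, 1] (68 cycles, including the fixed point 0).
n − c = 243 − 68 = 175; sign = (−1)^175 = -1.
Check: (80/243) = -1 by Zolotarev.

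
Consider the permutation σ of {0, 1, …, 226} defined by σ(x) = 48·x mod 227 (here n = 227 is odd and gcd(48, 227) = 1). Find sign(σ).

Trace 85: π^k(85) = [85, 221, 166, 23, 196, 101, 81] for k=0..6.
π_48 has 3 disjoint cycles with lengths [113, 113, 1] on {0,…,226}.
sign(π) = (−1)^{n − #cycles} = (−1)^{227−3} = (−1)^224 = +1.
Zolotarev: (48|227) = +1, matching the cycle-count sign.

+1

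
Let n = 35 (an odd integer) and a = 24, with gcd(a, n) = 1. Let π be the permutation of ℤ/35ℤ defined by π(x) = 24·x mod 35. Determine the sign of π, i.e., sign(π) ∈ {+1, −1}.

-1

Trace 24: π^k(24) = [24, 16, 34, 11, 19, 1] for k=0..5.
The orbit structure of x ↦ 24x mod 35: 8 orbits of sizes [6, 6, 6, 6, 6, 2, 2, 1].
n − c = 35 − 8 = 27; sign = (−1)^27 = -1.
The Jacobi symbol (24|35) = -1 (Zolotarev) agrees.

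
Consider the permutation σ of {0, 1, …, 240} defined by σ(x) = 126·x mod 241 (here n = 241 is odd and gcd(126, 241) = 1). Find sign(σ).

Orbit of 111 under x↦126x: [111, 8, 44, 1, 126, 211, 76]… (length divides ord_241(126)).
Decompose π into cycles: lengths [16, 16, 16, 16, 16, 16, 16, 16, 16, 16, 16, 16, 16, 16, 16, 1] (16 cycles, including the fixed point 0).
sign(π) = (−1)^{n − #cycles} = (−1)^{241−16} = (−1)^225 = -1.
The Jacobi symbol (126|241) = -1 (Zolotarev) agrees.

-1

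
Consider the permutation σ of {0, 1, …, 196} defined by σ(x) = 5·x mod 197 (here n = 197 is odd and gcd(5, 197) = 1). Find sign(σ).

-1

Trace 80: π^k(80) = [80, 6, 30, 150, 159, 7, 35] for k=0..6.
The orbit structure of x ↦ 5x mod 197: 2 orbits of sizes [196, 1].
n − c = 197 − 2 = 195; sign = (−1)^195 = -1.
Zolotarev: (5|197) = -1, matching the cycle-count sign.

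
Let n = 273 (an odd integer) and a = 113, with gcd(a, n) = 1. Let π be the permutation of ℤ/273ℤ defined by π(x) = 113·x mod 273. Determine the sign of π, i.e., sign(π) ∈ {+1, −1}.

Orbit of 29 under x↦113x: [29, 1, 113, 211, 92, 22]… (length divides ord_273(113)).
Decompose π into cycles: lengths [6, 6, 6, 6, 6, 6, 6, 6, 6, 6, 6, 6, 6, 6, 6, 6, 6, 6, 6, 6, 6, 6, 6, 6, 6, 6, 6, 6, 3, 3, 3, 3, 3, 3, 3, 3, 3, 3, 3, 3, 3, 3, 3, 3, 3, 3, 3, 3, 3, 3, 3, 3, 3, 3, 3, 3, 2, 2, 2, 2, 2, 2, 2, 1, 1, 1, 1, 1, 1, 1] (70 cycles, including the fixed point 0).
273 − 70 = 203 transpositions; sign(π) = (−1)^203 = -1.

-1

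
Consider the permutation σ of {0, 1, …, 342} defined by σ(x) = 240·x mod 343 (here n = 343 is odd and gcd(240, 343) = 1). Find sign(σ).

+1

Trace 253: π^k(253) = [253, 9, 102, 127, 296, 39, 99] for k=0..6.
7 cycles of lengths [147, 147, 21, 21, 3, 3, 1].
With 7 cycles on 343 points, sign = (−1)^{343−7} = +1.
Via Zolotarev, sign(π_{240}) = (240|343) = +1.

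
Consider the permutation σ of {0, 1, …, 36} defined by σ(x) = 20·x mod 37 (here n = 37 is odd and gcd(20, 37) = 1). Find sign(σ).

-1

Orbit of 3 under x↦20x: [3, 23, 16, 24, 36, 17, 7]… (length divides ord_37(20)).
The orbit structure of x ↦ 20x mod 37: 2 orbits of sizes [36, 1].
2 cycles on 37: each ℓ→(−1)^(ℓ−1), product (−1)^35 = -1.
Via Zolotarev, sign(π_{20}) = (20|37) = -1.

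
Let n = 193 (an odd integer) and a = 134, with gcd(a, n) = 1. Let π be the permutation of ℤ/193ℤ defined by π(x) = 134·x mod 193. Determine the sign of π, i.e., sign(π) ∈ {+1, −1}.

+1

Start at x=63: 63 → 143 → 55 → 36 → 192 → 59 → 186 → … (one orbit).
Cycle lengths of π_134 on ℤ/193ℤ: [48, 48, 48, 48, 1]; 5 cycles in total.
sign(π) = (−1)^{n − #cycles} = (−1)^{193−5} = (−1)^188 = +1.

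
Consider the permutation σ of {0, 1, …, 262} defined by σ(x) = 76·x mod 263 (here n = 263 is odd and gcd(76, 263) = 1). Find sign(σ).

Trace 220: π^k(220) = [220, 151, 167, 68, 171, 109, 131] for k=0..6.
The orbit structure of x ↦ 76x mod 263: 2 orbits of sizes [262, 1].
Σ(ℓ_i−1) = 263−2 = 261; sign = (−1)^261 = -1.

-1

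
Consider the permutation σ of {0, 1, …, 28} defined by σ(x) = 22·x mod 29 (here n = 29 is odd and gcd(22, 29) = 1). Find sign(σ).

Start at x=25: 25 → 28 → 7 → 9 → 24 → 6 → 16 → … (one orbit).
Cycle type of π: 14×2 + 1; total 3 cycles.
Σ(ℓ_i−1) = 29−3 = 26; sign = (−1)^26 = +1.
Check: (22/29) = +1 by Zolotarev.

+1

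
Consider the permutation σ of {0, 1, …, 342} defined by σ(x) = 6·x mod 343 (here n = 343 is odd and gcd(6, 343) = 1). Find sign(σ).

Start at x=302: 302 → 97 → 239 → 62 → 29 → 174 → 15 → … (one orbit).
Cycle type of π: 98×3 + 14×3 + 2×3 + 1; total 10 cycles.
With 10 cycles on 343 points, sign = (−1)^{343−10} = -1.
Check: (6/343) = -1 by Zolotarev.

-1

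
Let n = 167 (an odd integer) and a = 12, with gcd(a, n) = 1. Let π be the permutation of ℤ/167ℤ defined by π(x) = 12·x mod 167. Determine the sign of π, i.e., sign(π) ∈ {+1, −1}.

+1

Trace 112: π^k(112) = [112, 8, 96, 150, 130, 57, 16] for k=0..6.
Cycle lengths of π_12 on ℤ/167ℤ: [83, 83, 1]; 3 cycles in total.
167 − 3 = 164 transpositions; sign(π) = (−1)^164 = +1.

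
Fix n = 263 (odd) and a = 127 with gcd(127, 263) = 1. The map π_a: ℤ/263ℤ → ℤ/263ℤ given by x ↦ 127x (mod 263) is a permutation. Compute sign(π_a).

Orbit of 247 under x↦127x: [247, 72, 202, 143, 14, 200, 152]… (length divides ord_263(127)).
The orbit structure of x ↦ 127x mod 263: 2 orbits of sizes [262, 1].
263 − 2 = 261 transpositions; sign(π) = (−1)^261 = -1.
(127|263)_J = -1 (Zolotarev's lemma cross-check).

-1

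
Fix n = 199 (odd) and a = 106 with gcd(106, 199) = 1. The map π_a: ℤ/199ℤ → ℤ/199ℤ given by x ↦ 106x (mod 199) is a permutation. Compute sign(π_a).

Trace 106: π^k(106) = [106, 92, 1] for k=0..2.
Cycle lengths of π_106 on ℤ/199ℤ: [3, 3, 3, 3, 3, 3, 3, 3, 3, 3, 3, 3, 3, 3, 3, 3, 3, 3, 3, 3, 3, 3, 3, 3, 3, 3, 3, 3, 3, 3, 3, 3, 3, 3, 3, 3, 3, 3, 3, 3, 3, 3, 3, 3, 3, 3, 3, 3, 3, 3, 3, 3, 3, 3, 3, 3, 3, 3, 3, 3, 3, 3, 3, 3, 3, 3, 1]; 67 cycles in total.
With 67 cycles on 199 points, sign = (−1)^{199−67} = +1.
Via Zolotarev, sign(π_{106}) = (106|199) = +1.

+1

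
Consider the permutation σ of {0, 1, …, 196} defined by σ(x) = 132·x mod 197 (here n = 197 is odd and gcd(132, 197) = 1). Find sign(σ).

+1

Start at x=88: 88 → 190 → 61 → 172 → 49 → 164 → 175 → … (one orbit).
Cycle type of π: 49×4 + 1; total 5 cycles.
sign(π) = (−1)^{n − #cycles} = (−1)^{197−5} = (−1)^192 = +1.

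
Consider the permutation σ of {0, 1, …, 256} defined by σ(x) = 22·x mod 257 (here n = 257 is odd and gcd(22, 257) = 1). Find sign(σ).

+1

Start at x=121: 121 → 92 → 225 → 67 → 189 → 46 → 241 → … (one orbit).
π_22 has 5 disjoint cycles with lengths [64, 64, 64, 64, 1] on {0,…,256}.
sign(π) = (−1)^{n − #cycles} = (−1)^{257−5} = (−1)^252 = +1.
Via Zolotarev, sign(π_{22}) = (22|257) = +1.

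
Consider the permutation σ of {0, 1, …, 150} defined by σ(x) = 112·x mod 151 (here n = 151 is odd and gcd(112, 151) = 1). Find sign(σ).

Orbit of 69 under x↦112x: [69, 27, 4, 146, 44, 96, 31]… (length divides ord_151(112)).
Decompose π into cycles: lengths [150, 1] (2 cycles, including the fixed point 0).
2 cycles on 151: each ℓ→(−1)^(ℓ−1), product (−1)^149 = -1.
Check: (112/151) = -1 by Zolotarev.

-1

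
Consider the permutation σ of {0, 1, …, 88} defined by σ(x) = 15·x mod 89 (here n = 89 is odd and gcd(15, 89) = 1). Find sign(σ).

-1

Start at x=47: 47 → 82 → 73 → 27 → 49 → 23 → 78 → … (one orbit).
π_15 has 2 disjoint cycles with lengths [88, 1] on {0,…,88}.
Σ(ℓ_i−1) = 89−2 = 87; sign = (−1)^87 = -1.
(15|89)_J = -1 (Zolotarev's lemma cross-check).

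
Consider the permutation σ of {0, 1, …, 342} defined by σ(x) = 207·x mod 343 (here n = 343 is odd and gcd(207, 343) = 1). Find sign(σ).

Orbit of 249 under x↦207x: [249, 93, 43, 326, 254, 99, 256]… (length divides ord_343(207)).
π_207 has 7 disjoint cycles with lengths [147, 147, 21, 21, 3, 3, 1] on {0,…,342}.
Σ(ℓ_i−1) = 343−7 = 336; sign = (−1)^336 = +1.

+1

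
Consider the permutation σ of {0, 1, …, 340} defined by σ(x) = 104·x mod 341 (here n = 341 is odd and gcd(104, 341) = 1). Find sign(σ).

-1

Trace 27: π^k(27) = [27, 80, 136, 163, 243, 38, 201] for k=0..6.
Cycle type of π: 30×11 + 5×2 + 1; total 14 cycles.
Σ(ℓ_i−1) = 341−14 = 327; sign = (−1)^327 = -1.
The Jacobi symbol (104|341) = -1 (Zolotarev) agrees.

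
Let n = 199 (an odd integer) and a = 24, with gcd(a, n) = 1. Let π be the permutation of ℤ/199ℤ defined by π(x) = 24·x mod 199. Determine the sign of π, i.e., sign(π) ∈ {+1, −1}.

Start at x=92: 92 → 19 → 58 → 198 → 175 → 21 → 106 → … (one orbit).
π_24 has 12 disjoint cycles with lengths [18, 18, 18, 18, 18, 18, 18, 18, 18, 18, 18, 1] on {0,…,198}.
199 − 12 = 187 transpositions; sign(π) = (−1)^187 = -1.

-1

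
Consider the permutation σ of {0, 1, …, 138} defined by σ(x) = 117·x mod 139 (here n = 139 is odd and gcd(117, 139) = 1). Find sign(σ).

+1

Orbit of 6 under x↦117x: [6, 7, 124, 52, 107, 9, 80]… (length divides ord_139(117)).
Decompose π into cycles: lengths [69, 69, 1] (3 cycles, including the fixed point 0).
With 3 cycles on 139 points, sign = (−1)^{139−3} = +1.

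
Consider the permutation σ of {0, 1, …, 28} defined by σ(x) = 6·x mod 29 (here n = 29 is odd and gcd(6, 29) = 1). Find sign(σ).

+1

Orbit of 6 under x↦6x: [6, 7, 13, 20, 4, 24, 28]… (length divides ord_29(6)).
Decompose π into cycles: lengths [14, 14, 1] (3 cycles, including the fixed point 0).
sign(π) = (−1)^{n − #cycles} = (−1)^{29−3} = (−1)^26 = +1.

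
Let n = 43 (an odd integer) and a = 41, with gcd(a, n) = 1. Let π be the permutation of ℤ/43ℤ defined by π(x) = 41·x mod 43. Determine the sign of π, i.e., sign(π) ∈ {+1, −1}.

+1

Orbit of 41 under x↦41x: [41, 4, 35, 16, 11, 21, 1]… (length divides ord_43(41)).
Cycle lengths of π_41 on ℤ/43ℤ: [7, 7, 7, 7, 7, 7, 1]; 7 cycles in total.
7 cycles on 43: each ℓ→(−1)^(ℓ−1), product (−1)^36 = +1.
The Jacobi symbol (41|43) = +1 (Zolotarev) agrees.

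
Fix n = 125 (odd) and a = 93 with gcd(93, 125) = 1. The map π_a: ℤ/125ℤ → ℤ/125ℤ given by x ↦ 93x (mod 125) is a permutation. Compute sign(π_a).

Trace 93: π^k(93) = [93, 24, 107, 76, 68, 74, 7] for k=0..6.
The orbit structure of x ↦ 93x mod 125: 12 orbits of sizes [20, 20, 20, 20, 20, 4, 4, 4, 4, 4, 4, 1].
n − c = 125 − 12 = 113; sign = (−1)^113 = -1.

-1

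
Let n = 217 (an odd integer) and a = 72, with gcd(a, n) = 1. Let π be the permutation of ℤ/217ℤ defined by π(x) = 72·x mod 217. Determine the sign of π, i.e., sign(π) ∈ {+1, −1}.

+1

Trace 8: π^k(8) = [8, 142, 25, 64, 51, 200, 78] for k=0..6.
Cycle lengths of π_72 on ℤ/217ℤ: [15, 15, 15, 15, 15, 15, 15, 15, 15, 15, 15, 15, 15, 15, 3, 3, 1]; 17 cycles in total.
Σ(ℓ_i−1) = 217−17 = 200; sign = (−1)^200 = +1.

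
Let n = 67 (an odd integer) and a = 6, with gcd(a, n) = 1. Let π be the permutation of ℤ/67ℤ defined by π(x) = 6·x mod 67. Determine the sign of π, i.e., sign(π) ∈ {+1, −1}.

Trace 23: π^k(23) = [23, 4, 24, 10, 60, 25, 16] for k=0..6.
3 cycles of lengths [33, 33, 1].
3 cycles on 67: each ℓ→(−1)^(ℓ−1), product (−1)^64 = +1.
Check: (6/67) = +1 by Zolotarev.

+1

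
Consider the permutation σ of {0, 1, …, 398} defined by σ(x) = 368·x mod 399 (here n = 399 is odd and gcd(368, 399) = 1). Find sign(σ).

Orbit of 368 under x↦368x: [368, 163, 134, 235, 296, 1]… (length divides ord_399(368)).
Decompose π into cycles: lengths [6, 6, 6, 6, 6, 6, 6, 6, 6, 6, 6, 6, 6, 6, 6, 6, 6, 6, 6, 6, 6, 6, 6, 6, 6, 6, 6, 6, 6, 6, 6, 6, 6, 6, 6, 6, 6, 6, 6, 6, 6, 6, 6, 6, 3, 3, 3, 3, 3, 3, 3, 3, 3, 3, 3, 3, 3, 3, 3, 3, 3, 3, 3, 3, 3, 3, 3, 3, 3, 3, 3, 3, 3, 3, 3, 3, 3, 3, 3, 3, 3, 3, 3, 3, 3, 3, 3, 3, 2, 1] (90 cycles, including the fixed point 0).
399 − 90 = 309 transpositions; sign(π) = (−1)^309 = -1.
Check: (368/399) = -1 by Zolotarev.

-1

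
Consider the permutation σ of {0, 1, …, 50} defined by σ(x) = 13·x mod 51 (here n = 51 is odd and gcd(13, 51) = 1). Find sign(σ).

Start at x=16: 16 → 4 → 1 → 13 → 16 (one orbit).
π_13 has 15 disjoint cycles with lengths [4, 4, 4, 4, 4, 4, 4, 4, 4, 4, 4, 4, 1, 1, 1] on {0,…,50}.
With 15 cycles on 51 points, sign = (−1)^{51−15} = +1.

+1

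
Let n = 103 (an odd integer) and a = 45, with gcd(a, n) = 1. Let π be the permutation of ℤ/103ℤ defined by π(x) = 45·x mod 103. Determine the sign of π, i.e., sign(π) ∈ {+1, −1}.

Trace 45: π^k(45) = [45, 68, 73, 92, 20, 76, 21] for k=0..6.
π_45 has 2 disjoint cycles with lengths [102, 1] on {0,…,102}.
2 cycles on 103: each ℓ→(−1)^(ℓ−1), product (−1)^101 = -1.
Zolotarev: (45|103) = -1, matching the cycle-count sign.

-1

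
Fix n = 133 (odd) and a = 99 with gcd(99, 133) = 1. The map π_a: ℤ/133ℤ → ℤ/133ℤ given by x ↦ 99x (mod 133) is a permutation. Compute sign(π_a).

Start at x=120: 120 → 43 → 1 → 99 → 92 → 64 → 85 → … (one orbit).
π_99 has 21 disjoint cycles with lengths [9, 9, 9, 9, 9, 9, 9, 9, 9, 9, 9, 9, 9, 9, 1, 1, 1, 1, 1, 1, 1] on {0,…,132}.
With 21 cycles on 133 points, sign = (−1)^{133−21} = +1.
Check: (99/133) = +1 by Zolotarev.

+1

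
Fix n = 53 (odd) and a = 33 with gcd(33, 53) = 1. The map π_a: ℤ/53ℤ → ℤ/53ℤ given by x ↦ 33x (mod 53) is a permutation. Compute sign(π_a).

Trace 8: π^k(8) = [8, 52, 20, 24, 50, 7, 19] for k=0..6.
Decompose π into cycles: lengths [52, 1] (2 cycles, including the fixed point 0).
n − c = 53 − 2 = 51; sign = (−1)^51 = -1.
(33|53)_J = -1 (Zolotarev's lemma cross-check).

-1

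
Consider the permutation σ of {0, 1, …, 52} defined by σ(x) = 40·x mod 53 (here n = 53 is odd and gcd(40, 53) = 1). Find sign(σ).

Start at x=37: 37 → 49 → 52 → 13 → 43 → 24 → 6 → … (one orbit).
Cycle lengths of π_40 on ℤ/53ℤ: [26, 26, 1]; 3 cycles in total.
3 cycles on 53: each ℓ→(−1)^(ℓ−1), product (−1)^50 = +1.
Check: (40/53) = +1 by Zolotarev.

+1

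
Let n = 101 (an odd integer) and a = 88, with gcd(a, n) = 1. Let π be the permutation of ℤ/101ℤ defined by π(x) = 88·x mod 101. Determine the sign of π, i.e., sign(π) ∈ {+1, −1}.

+1

Start at x=88: 88 → 68 → 25 → 79 → 84 → 19 → 56 → … (one orbit).
Cycle type of π: 25×4 + 1; total 5 cycles.
sign(π) = (−1)^{n − #cycles} = (−1)^{101−5} = (−1)^96 = +1.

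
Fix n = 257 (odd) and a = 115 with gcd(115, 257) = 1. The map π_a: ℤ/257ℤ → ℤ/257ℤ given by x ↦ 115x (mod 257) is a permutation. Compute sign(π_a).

Trace 191: π^k(191) = [191, 120, 179, 25, 48, 123, 10] for k=0..6.
The orbit structure of x ↦ 115x mod 257: 2 orbits of sizes [256, 1].
n − c = 257 − 2 = 255; sign = (−1)^255 = -1.
The Jacobi symbol (115|257) = -1 (Zolotarev) agrees.

-1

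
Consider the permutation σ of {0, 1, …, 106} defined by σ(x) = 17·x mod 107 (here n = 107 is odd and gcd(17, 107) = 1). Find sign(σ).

-1

Start at x=48: 48 → 67 → 69 → 103 → 39 → 21 → 36 → … (one orbit).
Cycle type of π: 106 + 1; total 2 cycles.
107 − 2 = 105 transpositions; sign(π) = (−1)^105 = -1.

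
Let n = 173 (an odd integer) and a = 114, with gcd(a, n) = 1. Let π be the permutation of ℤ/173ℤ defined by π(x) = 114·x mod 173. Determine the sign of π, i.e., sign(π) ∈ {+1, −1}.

Orbit of 168 under x↦114x: [168, 122, 68, 140, 44, 172, 59]… (length divides ord_173(114)).
Decompose π into cycles: lengths [172, 1] (2 cycles, including the fixed point 0).
With 2 cycles on 173 points, sign = (−1)^{173−2} = -1.

-1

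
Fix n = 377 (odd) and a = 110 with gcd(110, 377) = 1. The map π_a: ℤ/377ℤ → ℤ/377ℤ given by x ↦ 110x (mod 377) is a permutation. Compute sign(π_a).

Orbit of 210 under x↦110x: [210, 103, 20, 315, 343, 30, 284]… (length divides ord_377(110)).
π_110 has 10 disjoint cycles with lengths [84, 84, 84, 84, 12, 7, 7, 7, 7, 1] on {0,…,376}.
377 − 10 = 367 transpositions; sign(π) = (−1)^367 = -1.
(110|377)_J = -1 (Zolotarev's lemma cross-check).

-1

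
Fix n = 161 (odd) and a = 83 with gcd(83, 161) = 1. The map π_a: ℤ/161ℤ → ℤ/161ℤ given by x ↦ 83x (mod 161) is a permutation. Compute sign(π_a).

+1

Start at x=20: 20 → 50 → 125 → 71 → 97 → 1 → 83 → … (one orbit).
The orbit structure of x ↦ 83x mod 161: 11 orbits of sizes [22, 22, 22, 22, 22, 22, 22, 2, 2, 2, 1].
161 − 11 = 150 transpositions; sign(π) = (−1)^150 = +1.
Zolotarev: (83|161) = +1, matching the cycle-count sign.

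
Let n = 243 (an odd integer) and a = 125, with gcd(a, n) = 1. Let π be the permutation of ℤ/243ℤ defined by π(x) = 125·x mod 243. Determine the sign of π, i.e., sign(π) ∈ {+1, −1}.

-1

Orbit of 190 under x↦125x: [190, 179, 19, 188, 172, 116, 163]… (length divides ord_243(125)).
Decompose π into cycles: lengths [54, 54, 54, 18, 18, 18, 6, 6, 6, 2, 2, 2, 2, 1] (14 cycles, including the fixed point 0).
With 14 cycles on 243 points, sign = (−1)^{243−14} = -1.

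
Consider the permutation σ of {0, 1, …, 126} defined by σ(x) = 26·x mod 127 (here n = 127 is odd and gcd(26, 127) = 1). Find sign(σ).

+1

Start at x=87: 87 → 103 → 11 → 32 → 70 → 42 → 76 → … (one orbit).
The orbit structure of x ↦ 26x mod 127: 3 orbits of sizes [63, 63, 1].
3 cycles on 127: each ℓ→(−1)^(ℓ−1), product (−1)^124 = +1.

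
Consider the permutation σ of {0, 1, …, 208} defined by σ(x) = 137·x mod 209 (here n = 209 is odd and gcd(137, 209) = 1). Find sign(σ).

Trace 157: π^k(157) = [157, 191, 42, 111, 159, 47, 169] for k=0..6.
Cycle type of π: 45×4 + 9×2 + 5×2 + 1; total 9 cycles.
sign(π) = (−1)^{n − #cycles} = (−1)^{209−9} = (−1)^200 = +1.
(137|209)_J = +1 (Zolotarev's lemma cross-check).

+1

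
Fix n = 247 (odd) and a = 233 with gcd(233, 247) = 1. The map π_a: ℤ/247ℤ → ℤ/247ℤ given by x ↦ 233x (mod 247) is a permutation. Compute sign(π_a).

+1

Orbit of 207 under x↦233x: [207, 66, 64, 92, 194, 1, 233]… (length divides ord_247(233)).
Decompose π into cycles: lengths [18, 18, 18, 18, 18, 18, 18, 18, 18, 18, 18, 18, 9, 9, 2, 2, 2, 2, 2, 2, 1] (21 cycles, including the fixed point 0).
sign(π) = (−1)^{n − #cycles} = (−1)^{247−21} = (−1)^226 = +1.
Zolotarev: (233|247) = +1, matching the cycle-count sign.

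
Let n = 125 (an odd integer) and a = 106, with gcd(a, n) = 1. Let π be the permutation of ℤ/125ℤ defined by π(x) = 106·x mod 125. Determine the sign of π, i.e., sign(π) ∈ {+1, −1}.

+1

Orbit of 111 under x↦106x: [111, 16, 71, 26, 6, 11, 41]… (length divides ord_125(106)).
Cycle type of π: 25×4 + 5×4 + 1×5; total 13 cycles.
n − c = 125 − 13 = 112; sign = (−1)^112 = +1.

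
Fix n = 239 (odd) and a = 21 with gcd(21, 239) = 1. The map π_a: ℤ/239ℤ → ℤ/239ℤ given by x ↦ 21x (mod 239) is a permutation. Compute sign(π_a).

-1

Trace 157: π^k(157) = [157, 190, 166, 140, 72, 78, 204] for k=0..6.
Cycle type of π: 238 + 1; total 2 cycles.
Σ(ℓ_i−1) = 239−2 = 237; sign = (−1)^237 = -1.
(21|239)_J = -1 (Zolotarev's lemma cross-check).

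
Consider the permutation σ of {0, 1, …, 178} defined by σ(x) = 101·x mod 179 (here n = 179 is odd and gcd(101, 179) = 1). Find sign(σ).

Start at x=16: 16 → 5 → 147 → 169 → 64 → 20 → 51 → … (one orbit).
π_101 has 3 disjoint cycles with lengths [89, 89, 1] on {0,…,178}.
n − c = 179 − 3 = 176; sign = (−1)^176 = +1.

+1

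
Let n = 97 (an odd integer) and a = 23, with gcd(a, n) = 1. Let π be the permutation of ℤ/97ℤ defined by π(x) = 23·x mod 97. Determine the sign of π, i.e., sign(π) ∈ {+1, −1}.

Trace 77: π^k(77) = [77, 25, 90, 33, 80, 94, 28] for k=0..6.
2 cycles of lengths [96, 1].
97 − 2 = 95 transpositions; sign(π) = (−1)^95 = -1.
Zolotarev: (23|97) = -1, matching the cycle-count sign.

-1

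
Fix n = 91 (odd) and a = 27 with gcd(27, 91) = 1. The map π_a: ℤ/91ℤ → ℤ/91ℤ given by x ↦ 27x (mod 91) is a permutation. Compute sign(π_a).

Trace 1: π^k(1) = [1, 27] for k=0..1.
Cycle lengths of π_27 on ℤ/91ℤ: [2, 2, 2, 2, 2, 2, 2, 2, 2, 2, 2, 2, 2, 2, 2, 2, 2, 2, 2, 2, 2, 2, 2, 2, 2, 2, 2, 2, 2, 2, 2, 2, 2, 2, 2, 2, 2, 2, 2, 1, 1, 1, 1, 1, 1, 1, 1, 1, 1, 1, 1, 1]; 52 cycles in total.
52 cycles on 91: each ℓ→(−1)^(ℓ−1), product (−1)^39 = -1.
(27|91)_J = -1 (Zolotarev's lemma cross-check).

-1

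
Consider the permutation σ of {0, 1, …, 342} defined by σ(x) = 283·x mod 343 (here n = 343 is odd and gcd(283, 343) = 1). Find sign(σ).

Orbit of 311 under x↦283x: [311, 205, 48, 207, 271, 204, 108]… (length divides ord_343(283)).
The orbit structure of x ↦ 283x mod 343: 4 orbits of sizes [294, 42, 6, 1].
n − c = 343 − 4 = 339; sign = (−1)^339 = -1.

-1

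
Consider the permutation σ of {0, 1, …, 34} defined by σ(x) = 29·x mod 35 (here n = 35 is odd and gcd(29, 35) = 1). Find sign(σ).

+1

Orbit of 29 under x↦29x: [29, 1]… (length divides ord_35(29)).
21 cycles of lengths [2, 2, 2, 2, 2, 2, 2, 2, 2, 2, 2, 2, 2, 2, 1, 1, 1, 1, 1, 1, 1].
35 − 21 = 14 transpositions; sign(π) = (−1)^14 = +1.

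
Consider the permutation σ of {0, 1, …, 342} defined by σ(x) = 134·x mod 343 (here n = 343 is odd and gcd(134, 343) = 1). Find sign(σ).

+1

Orbit of 120 under x↦134x: [120, 302, 337, 225, 309, 246, 36]… (length divides ord_343(134)).
Cycle lengths of π_134 on ℤ/343ℤ: [49, 49, 49, 49, 49, 49, 7, 7, 7, 7, 7, 7, 1, 1, 1, 1, 1, 1, 1]; 19 cycles in total.
19 cycles on 343: each ℓ→(−1)^(ℓ−1), product (−1)^324 = +1.
Via Zolotarev, sign(π_{134}) = (134|343) = +1.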